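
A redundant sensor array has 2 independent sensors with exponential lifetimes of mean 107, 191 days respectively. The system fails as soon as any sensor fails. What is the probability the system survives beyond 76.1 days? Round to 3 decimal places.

The first failure time is exponential with rate Σλ_i = 1/107 + 1/191 = 0.0145814 per day.
P(min > 76.1) = e^(−0.0145814·76.1) = e^(−1.1096) ≈ 0.330.

0.330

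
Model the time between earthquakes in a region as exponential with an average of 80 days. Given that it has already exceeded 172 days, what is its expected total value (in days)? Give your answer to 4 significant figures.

252.0

The rate is λ = 1/80 = 0.0125 per day.
By memorylessness, E[X | X > 172] = 172 + 1/λ = 172 + 80 = 252 days.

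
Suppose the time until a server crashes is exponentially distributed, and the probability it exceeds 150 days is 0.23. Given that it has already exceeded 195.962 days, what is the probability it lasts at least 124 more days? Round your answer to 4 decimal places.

0.2967

From e^(−λ·150) = 0.23, λ = −ln(0.23)/150 = 0.00979784.
Memoryless: P(X > 195.962+124 | X > 195.962) = P(X > 124) = e^(−0.00979784·124) ≈ 0.2967.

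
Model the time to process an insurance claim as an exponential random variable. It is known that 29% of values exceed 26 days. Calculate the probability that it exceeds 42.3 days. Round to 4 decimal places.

e^(−λ·26) = 0.29 ⇒ λ = −ln(0.29)/26 = 0.0476106.
P(X > 42.3) = e^(−0.0476106·42.3) = e^(−2.0139) ≈ 0.1335.

0.1335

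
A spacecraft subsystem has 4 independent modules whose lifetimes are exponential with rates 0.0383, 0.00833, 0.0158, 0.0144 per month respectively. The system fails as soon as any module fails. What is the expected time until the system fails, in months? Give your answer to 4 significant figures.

13.02

The time to first failure is exponential with rate Σλ = 0.0383 + 0.00833 + 0.0158 + 0.0144 = 0.07683.
E[min] = 1/Σλ = 1/0.07683 = 13.0157 months.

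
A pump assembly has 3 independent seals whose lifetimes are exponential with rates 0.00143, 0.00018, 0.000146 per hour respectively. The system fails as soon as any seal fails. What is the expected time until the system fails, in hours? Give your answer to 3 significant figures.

569

The time to first failure is exponential with rate Σλ = 0.00143 + 0.00018 + 0.000146 = 0.001756.
E[min] = 1/Σλ = 1/0.001756 = 569.476 hours.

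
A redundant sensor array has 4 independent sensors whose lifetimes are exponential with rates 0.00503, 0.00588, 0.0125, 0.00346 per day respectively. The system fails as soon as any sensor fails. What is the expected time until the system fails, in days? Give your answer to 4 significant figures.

The time to first failure is exponential with rate Σλ = 0.00503 + 0.00588 + 0.0125 + 0.00346 = 0.02687.
E[min] = 1/Σλ = 1/0.02687 = 37.2162 days.

37.22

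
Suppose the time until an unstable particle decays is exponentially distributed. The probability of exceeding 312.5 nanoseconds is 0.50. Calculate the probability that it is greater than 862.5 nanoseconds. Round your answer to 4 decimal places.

0.1476

e^(−λ·312.5) = 0.50 ⇒ λ = −ln(0.50)/312.5 = 0.00221807.
P(X > 862.5) = e^(−0.00221807·862.5) = e^(−1.9131) ≈ 0.1476.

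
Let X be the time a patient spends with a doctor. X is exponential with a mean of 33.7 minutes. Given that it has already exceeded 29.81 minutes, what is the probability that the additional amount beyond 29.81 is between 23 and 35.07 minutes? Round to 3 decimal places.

0.152

The rate is λ = 1/33.7 = 0.0296736 per minute.
Memoryless: the residual past 29.81 is again Exp(λ).
P(23 < residual < 35.07) = e^(−λ·23) − e^(−λ·35.07) = 0.50536 − 0.35322 ≈ 0.152.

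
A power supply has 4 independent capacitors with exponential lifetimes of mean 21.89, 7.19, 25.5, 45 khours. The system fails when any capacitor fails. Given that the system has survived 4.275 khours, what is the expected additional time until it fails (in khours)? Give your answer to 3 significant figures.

4.06

First-failure rate Σλ = 1/21.89 + 1/7.19 + 1/25.5 + 1/45 = 0.246203.
By memorylessness the expected residual is 1/Σλ = 4.06169 khours, regardless of the 4.275 already elapsed.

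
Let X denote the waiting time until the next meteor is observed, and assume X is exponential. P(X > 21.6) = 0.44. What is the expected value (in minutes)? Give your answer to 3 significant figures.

26.3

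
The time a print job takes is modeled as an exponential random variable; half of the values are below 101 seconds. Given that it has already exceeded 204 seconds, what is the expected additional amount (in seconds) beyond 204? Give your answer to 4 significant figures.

145.7

For an exponential, median = ln(2)/λ, so λ = ln 2 / 101 = 0.00686284 per second.
By memorylessness, the remaining amount past any threshold is again Exp(λ) with mean 1/λ = 145.712 seconds.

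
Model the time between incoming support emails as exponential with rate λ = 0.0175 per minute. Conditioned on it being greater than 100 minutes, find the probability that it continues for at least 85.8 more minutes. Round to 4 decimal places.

P(X > s+t | X > s) = e^(−λ(s+t))/e^(−λs) = e^(−λt), independent of s = 100.
P(X > 85.8) = e^(−1.5015) ≈ 0.2228.

0.2228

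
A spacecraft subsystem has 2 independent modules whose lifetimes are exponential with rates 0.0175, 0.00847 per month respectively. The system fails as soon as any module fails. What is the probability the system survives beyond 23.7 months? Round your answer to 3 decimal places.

The time to first failure is exponential with rate Σλ = 0.0175 + 0.00847 = 0.02597.
P(min > 23.7) = e^(−0.02597·23.7) = e^(−0.61549) ≈ 0.540.

0.540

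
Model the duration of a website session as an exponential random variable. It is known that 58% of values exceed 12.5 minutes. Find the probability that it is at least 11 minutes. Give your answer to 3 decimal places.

0.619

e^(−λ·12.5) = 0.58 ⇒ λ = −ln(0.58)/12.5 = 0.0435782.
P(X > 11) = e^(−0.0435782·11) = e^(−0.47936) ≈ 0.619.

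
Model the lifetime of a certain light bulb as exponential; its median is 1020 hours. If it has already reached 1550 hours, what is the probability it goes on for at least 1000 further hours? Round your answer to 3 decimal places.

For an exponential, median = ln(2)/λ, so λ = ln 2 / 1020 = 0.000679556 per hour.
P(X > s+t | X > s) = e^(−λ(s+t))/e^(−λs) = e^(−λt), independent of s = 1550.
P(X > 1000) = e^(−0.67956) ≈ 0.507.

0.507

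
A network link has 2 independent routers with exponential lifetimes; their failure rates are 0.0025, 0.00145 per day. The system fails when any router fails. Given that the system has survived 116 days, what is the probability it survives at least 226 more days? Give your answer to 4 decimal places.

0.4095

Time to first failure ~ Exp(Σλ) with Σλ = 0.00395.
By memorylessness, P(T > 116+226 | T > 116) = P(T > 226) = e^(−0.00395·226) ≈ 0.4095.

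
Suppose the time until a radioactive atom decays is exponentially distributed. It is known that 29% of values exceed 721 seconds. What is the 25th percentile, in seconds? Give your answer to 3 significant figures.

168

e^(−λ·721) = 0.29 ⇒ λ = −ln(0.29)/721 = 0.00171689.
25th percentile: 1 − e^(−λt) = 0.25, t = −ln(0.75)/λ = 167.56 seconds.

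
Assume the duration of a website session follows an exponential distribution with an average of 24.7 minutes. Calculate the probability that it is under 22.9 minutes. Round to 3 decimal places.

0.604

The rate is λ = 1/24.7 = 0.0404858 per minute.
P(X ≤ 22.9) = 1 − e^(−λ·22.9) = 1 − e^(−0.92713) ≈ 0.604.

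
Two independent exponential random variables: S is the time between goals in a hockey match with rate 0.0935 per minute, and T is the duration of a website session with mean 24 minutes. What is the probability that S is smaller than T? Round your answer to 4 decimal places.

0.6917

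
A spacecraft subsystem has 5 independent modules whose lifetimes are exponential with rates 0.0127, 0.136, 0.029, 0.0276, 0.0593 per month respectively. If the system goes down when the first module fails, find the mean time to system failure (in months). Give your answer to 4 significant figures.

3.779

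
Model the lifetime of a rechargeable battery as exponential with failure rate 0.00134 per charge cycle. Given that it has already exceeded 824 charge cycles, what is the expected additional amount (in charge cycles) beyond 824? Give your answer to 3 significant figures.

746

By memorylessness, the remaining amount past any threshold is again Exp(λ) with mean 1/λ = 746.269 charge cycles.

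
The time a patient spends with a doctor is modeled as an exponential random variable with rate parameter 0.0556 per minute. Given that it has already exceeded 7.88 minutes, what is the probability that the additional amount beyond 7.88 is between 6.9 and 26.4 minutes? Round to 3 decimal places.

Memoryless: the residual past 7.88 is again Exp(λ).
P(6.9 < residual < 26.4) = e^(−λ·6.9) − e^(−λ·26.4) = 0.68138 − 0.23042 ≈ 0.451.

0.451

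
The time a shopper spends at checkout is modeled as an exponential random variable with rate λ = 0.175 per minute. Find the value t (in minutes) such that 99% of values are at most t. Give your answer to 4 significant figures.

26.32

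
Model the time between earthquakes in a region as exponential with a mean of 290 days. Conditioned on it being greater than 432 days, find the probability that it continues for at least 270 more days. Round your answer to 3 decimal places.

0.394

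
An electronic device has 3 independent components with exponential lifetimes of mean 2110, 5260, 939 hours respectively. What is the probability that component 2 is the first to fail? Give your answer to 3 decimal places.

0.110

Rates: λ_i = 1/mean_i → 0.000473934, 0.000190114, 0.00106496; Σλ = 0.00172901.
P(component 2 first) = λ_2/Σλ = 0.000190114/0.00172901 ≈ 0.110.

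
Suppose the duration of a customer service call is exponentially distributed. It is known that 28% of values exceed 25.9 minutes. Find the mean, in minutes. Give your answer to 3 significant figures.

e^(−λ·25.9) = 0.28 ⇒ λ = −ln(0.28)/25.9 = 0.0491493.
Mean = 1/λ = 20.3462 minutes.

20.3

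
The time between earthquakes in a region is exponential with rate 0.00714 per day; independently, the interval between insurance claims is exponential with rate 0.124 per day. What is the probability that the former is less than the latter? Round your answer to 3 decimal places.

0.054

λ_1 = 0.00714, λ_2 = 0.124.
For independent exponentials, P(the former < the latter) = λ_1/(λ_1+λ_2) = 0.00714/0.13114 ≈ 0.054.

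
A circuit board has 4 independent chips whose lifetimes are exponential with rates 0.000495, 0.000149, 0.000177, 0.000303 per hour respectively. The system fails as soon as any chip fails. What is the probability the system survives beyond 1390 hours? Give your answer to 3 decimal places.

The time to first failure is exponential with rate Σλ = 0.000495 + 0.000149 + 0.000177 + 0.000303 = 0.001124.
P(min > 1390) = e^(−0.001124·1390) = e^(−1.5624) ≈ 0.210.

0.210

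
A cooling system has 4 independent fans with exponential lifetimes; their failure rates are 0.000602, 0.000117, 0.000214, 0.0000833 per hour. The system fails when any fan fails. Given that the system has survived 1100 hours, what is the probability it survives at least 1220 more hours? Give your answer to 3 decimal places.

Time to first failure ~ Exp(Σλ) with Σλ = 0.0010163.
By memorylessness, P(T > 1100+1220 | T > 1100) = P(T > 1220) = e^(−0.0010163·1220) ≈ 0.289.

0.289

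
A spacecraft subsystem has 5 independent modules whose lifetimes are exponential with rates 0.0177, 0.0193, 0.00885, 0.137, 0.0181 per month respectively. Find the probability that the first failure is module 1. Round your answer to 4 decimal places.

0.0881

The time to first failure is exponential with rate Σλ = 0.0177 + 0.0193 + 0.00885 + 0.137 + 0.0181 = 0.20095.
P(module 1 first) = λ_1/Σλ = 0.0177/0.20095 ≈ 0.0881.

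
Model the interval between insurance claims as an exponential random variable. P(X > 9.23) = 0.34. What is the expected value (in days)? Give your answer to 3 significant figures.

e^(−λ·9.23) = 0.34 ⇒ λ = −ln(0.34)/9.23 = 0.116881.
Mean = 1/λ = 8.55573 days.

8.56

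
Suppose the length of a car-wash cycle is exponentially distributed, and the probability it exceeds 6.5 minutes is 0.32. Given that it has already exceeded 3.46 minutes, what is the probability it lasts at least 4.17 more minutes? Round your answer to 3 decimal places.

0.481

From e^(−λ·6.5) = 0.32, λ = −ln(0.32)/6.5 = 0.175298.
Memoryless: P(X > 3.46+4.17 | X > 3.46) = P(X > 4.17) = e^(−0.175298·4.17) ≈ 0.481.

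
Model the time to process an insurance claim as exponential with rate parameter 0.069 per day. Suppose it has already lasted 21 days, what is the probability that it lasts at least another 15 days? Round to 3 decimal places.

0.355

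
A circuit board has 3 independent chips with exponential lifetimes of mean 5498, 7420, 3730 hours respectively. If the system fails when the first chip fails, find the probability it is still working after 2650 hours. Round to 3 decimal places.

0.212

The first failure time is exponential with rate Σλ_i = 1/5498 + 1/7420 + 1/3730 = 0.000584752 per hour.
P(min > 2650) = e^(−0.000584752·2650) = e^(−1.5496) ≈ 0.212.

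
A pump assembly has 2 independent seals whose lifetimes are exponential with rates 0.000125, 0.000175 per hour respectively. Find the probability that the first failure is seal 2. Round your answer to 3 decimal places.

0.583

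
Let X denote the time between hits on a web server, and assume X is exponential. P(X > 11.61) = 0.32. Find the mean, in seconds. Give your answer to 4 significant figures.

10.19

e^(−λ·11.61) = 0.32 ⇒ λ = −ln(0.32)/11.61 = 0.0981425.
Mean = 1/λ = 10.1893 seconds.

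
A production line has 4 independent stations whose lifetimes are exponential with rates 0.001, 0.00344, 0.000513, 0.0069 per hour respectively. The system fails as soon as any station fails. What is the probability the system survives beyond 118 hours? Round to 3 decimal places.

0.247

The time to first failure is exponential with rate Σλ = 0.001 + 0.00344 + 0.000513 + 0.0069 = 0.011853.
P(min > 118) = e^(−0.011853·118) = e^(−1.3987) ≈ 0.247.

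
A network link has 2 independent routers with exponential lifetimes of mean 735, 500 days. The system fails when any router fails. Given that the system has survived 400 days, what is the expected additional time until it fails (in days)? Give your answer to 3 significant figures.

First-failure rate Σλ = 1/735 + 1/500 = 0.00336054.
By memorylessness the expected residual is 1/Σλ = 297.571 days, regardless of the 400 already elapsed.

298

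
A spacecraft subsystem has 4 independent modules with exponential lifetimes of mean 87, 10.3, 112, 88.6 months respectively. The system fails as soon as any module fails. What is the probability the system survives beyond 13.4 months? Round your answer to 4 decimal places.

0.1780

The first failure time is exponential with rate Σλ_i = 1/87 + 1/10.3 + 1/112 + 1/88.6 = 0.128797 per month.
P(min > 13.4) = e^(−0.128797·13.4) = e^(−1.7259) ≈ 0.1780.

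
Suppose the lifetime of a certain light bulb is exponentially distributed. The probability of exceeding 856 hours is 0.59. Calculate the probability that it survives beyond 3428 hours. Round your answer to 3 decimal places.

0.121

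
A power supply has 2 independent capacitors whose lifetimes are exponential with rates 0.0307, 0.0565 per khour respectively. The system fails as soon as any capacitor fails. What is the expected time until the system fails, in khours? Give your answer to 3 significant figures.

The time to first failure is exponential with rate Σλ = 0.0307 + 0.0565 = 0.0872.
E[min] = 1/Σλ = 1/0.0872 = 11.4679 khours.

11.5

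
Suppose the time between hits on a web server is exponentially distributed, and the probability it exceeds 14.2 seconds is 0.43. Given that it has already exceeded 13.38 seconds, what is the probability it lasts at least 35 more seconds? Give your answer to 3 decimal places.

0.125

From e^(−λ·14.2) = 0.43, λ = −ln(0.43)/14.2 = 0.0594345.
Memoryless: P(X > 13.38+35 | X > 13.38) = P(X > 35) = e^(−0.0594345·35) ≈ 0.125.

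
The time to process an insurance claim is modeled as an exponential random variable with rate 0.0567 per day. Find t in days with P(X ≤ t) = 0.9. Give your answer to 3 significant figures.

40.6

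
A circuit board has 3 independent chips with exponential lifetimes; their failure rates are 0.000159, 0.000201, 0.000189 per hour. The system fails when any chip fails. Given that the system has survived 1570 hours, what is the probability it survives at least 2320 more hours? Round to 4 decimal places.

Time to first failure ~ Exp(Σλ) with Σλ = 0.000549.
By memorylessness, P(T > 1570+2320 | T > 1570) = P(T > 2320) = e^(−0.000549·2320) ≈ 0.2798.

0.2798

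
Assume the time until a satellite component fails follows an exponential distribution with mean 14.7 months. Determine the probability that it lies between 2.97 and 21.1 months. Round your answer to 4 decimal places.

The rate is λ = 1/14.7 = 0.0680272 per month.
P(2.97 < X < 21.1) = e^(−λ·2.97) − e^(−λ·21.1) = 0.81706 − 0.23803 ≈ 0.5790.

0.5790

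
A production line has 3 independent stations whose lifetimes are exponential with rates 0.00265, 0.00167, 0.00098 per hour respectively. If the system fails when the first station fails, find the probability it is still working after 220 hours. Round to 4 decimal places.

0.3116

The time to first failure is exponential with rate Σλ = 0.00265 + 0.00167 + 0.00098 = 0.0053.
P(min > 220) = e^(−0.0053·220) = e^(−1.166) ≈ 0.3116.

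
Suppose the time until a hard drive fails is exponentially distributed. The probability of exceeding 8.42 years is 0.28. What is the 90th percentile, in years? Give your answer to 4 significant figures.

15.23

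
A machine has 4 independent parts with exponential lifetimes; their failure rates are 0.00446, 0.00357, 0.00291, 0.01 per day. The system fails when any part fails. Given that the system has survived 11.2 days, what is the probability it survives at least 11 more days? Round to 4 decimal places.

Time to first failure ~ Exp(Σλ) with Σλ = 0.02094.
By memorylessness, P(T > 11.2+11 | T > 11.2) = P(T > 11) = e^(−0.02094·11) ≈ 0.7943.

0.7943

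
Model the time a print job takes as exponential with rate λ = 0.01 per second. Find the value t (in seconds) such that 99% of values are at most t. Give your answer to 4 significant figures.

460.5

Set 1 − e^(−λt) = 0.99, so t = −ln(0.01)/λ = 4.6052/0.01 ≈ 460.517 seconds.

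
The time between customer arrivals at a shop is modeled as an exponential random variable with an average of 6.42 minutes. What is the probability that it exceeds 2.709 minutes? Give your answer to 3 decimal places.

The rate is λ = 1/6.42 = 0.155763 per minute.
P(X > 2.709) = e^(−λ·2.709) = e^(−0.42196) ≈ 0.656.

0.656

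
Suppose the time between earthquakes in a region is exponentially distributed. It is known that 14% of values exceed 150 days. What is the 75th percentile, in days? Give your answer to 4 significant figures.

105.8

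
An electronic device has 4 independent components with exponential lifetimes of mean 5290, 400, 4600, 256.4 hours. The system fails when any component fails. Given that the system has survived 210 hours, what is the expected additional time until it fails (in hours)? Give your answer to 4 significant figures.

First-failure rate Σλ = 1/5290 + 1/400 + 1/4600 + 1/256.4 = 0.00680658.
By memorylessness the expected residual is 1/Σλ = 146.917 hours, regardless of the 210 already elapsed.

146.9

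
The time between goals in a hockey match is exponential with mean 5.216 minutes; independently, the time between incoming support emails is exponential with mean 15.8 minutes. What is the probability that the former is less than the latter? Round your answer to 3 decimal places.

0.752

λ_1 = 1/5.216 = 0.191718, λ_2 = 1/15.8 = 0.0632911.
For independent exponentials, P(the former < the latter) = λ_1/(λ_1+λ_2) = 0.191718/0.255009 ≈ 0.752.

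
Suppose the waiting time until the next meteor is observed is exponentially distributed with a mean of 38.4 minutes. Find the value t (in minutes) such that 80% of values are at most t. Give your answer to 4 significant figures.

61.80

The rate is λ = 1/38.4 = 0.0260417 per minute.
Set 1 − e^(−λt) = 0.8, so t = −ln(0.2)/λ = 1.6094/0.0260417 ≈ 61.8024 minutes.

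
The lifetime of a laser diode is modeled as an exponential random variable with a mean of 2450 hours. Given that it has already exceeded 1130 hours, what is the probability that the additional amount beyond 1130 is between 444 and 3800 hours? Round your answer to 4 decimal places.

0.6222

The rate is λ = 1/2450 = 0.000408163 per hour.
Memoryless: the residual past 1130 is again Exp(λ).
P(444 < residual < 3800) = e^(−λ·444) − e^(−λ·3800) = 0.83425 − 0.21203 ≈ 0.6222.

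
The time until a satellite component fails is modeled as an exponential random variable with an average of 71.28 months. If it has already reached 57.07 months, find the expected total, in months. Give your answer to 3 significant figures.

128

The rate is λ = 1/71.28 = 0.0140292 per month.
By memorylessness, E[X | X > 57.07] = 57.07 + 1/λ = 57.07 + 71.28 = 128.35 months.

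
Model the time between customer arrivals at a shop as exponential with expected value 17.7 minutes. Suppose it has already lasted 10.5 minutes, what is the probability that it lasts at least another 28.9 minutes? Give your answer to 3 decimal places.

0.195

The rate is λ = 1/17.7 = 0.0564972 per minute.
The exponential is memoryless, so the remaining time is again Exp(λ): the condition X > 10.5 is irrelevant.
P(X > 28.9) = e^(−1.6328) ≈ 0.195.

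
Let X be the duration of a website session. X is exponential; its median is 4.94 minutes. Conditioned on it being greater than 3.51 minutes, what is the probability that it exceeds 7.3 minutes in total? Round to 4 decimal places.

For an exponential, median = ln(2)/λ, so λ = ln 2 / 4.94 = 0.140313 per minute.
The exponential is memoryless, so the remaining time is again Exp(λ): the condition X > 3.51 is irrelevant.
P(X > 3.79) = e^(−0.53179) ≈ 0.5876.

0.5876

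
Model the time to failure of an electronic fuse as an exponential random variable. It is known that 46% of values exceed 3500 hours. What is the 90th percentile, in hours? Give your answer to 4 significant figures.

10380

e^(−λ·3500) = 0.46 ⇒ λ = −ln(0.46)/3500 = 0.000221865.
90th percentile: 1 − e^(−λt) = 0.9, t = −ln(0.1)/λ = 10378.3 hours.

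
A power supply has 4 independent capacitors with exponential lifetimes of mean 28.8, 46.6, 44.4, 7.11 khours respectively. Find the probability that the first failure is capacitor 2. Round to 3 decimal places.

Rates: λ_i = 1/mean_i → 0.0347222, 0.0214592, 0.0225225, 0.140647; Σλ = 0.219351.
P(capacitor 2 first) = λ_2/Σλ = 0.0214592/0.219351 ≈ 0.098.

0.098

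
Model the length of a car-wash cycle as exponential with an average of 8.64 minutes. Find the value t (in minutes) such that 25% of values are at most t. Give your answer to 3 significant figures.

2.49

The rate is λ = 1/8.64 = 0.115741 per minute.
Set 1 − e^(−λt) = 0.25, so t = −ln(0.75)/λ = 0.28768/0.115741 ≈ 2.48557 minutes.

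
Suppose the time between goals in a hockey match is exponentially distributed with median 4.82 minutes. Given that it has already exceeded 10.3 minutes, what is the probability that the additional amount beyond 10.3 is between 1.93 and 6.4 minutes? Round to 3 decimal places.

0.359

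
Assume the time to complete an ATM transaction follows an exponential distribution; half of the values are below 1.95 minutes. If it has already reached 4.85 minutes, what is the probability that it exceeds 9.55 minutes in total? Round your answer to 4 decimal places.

0.1881

For an exponential, median = ln(2)/λ, so λ = ln 2 / 1.95 = 0.35546 per minute.
The exponential is memoryless, so the remaining time is again Exp(λ): the condition X > 4.85 is irrelevant.
P(X > 4.7) = e^(−1.6707) ≈ 0.1881.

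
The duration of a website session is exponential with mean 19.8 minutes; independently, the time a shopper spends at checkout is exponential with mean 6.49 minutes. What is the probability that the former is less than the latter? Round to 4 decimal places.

λ_1 = 1/19.8 = 0.0505051, λ_2 = 1/6.49 = 0.154083.
For independent exponentials, P(the former < the latter) = λ_1/(λ_1+λ_2) = 0.0505051/0.204588 ≈ 0.2469.

0.2469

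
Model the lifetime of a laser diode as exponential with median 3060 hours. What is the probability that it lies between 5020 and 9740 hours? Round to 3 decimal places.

0.211

For an exponential, median = ln(2)/λ, so λ = ln 2 / 3060 = 0.000226519 per hour.
P(5020 < X < 9740) = e^(−λ·5020) − e^(−λ·9740) = 0.32074 − 0.11011 ≈ 0.211.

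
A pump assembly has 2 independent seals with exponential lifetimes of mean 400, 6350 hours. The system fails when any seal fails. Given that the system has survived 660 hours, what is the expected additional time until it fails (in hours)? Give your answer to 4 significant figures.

376.3

First-failure rate Σλ = 1/400 + 1/6350 = 0.00265748.
By memorylessness the expected residual is 1/Σλ = 376.296 hours, regardless of the 660 already elapsed.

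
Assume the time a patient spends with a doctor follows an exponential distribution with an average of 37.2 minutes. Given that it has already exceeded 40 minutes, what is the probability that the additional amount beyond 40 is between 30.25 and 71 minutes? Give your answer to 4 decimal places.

0.2952

The rate is λ = 1/37.2 = 0.0268817 per minute.
Memoryless: the residual past 40 is again Exp(λ).
P(30.25 < residual < 71) = e^(−λ·30.25) − e^(−λ·71) = 0.44345 − 0.14829 ≈ 0.2952.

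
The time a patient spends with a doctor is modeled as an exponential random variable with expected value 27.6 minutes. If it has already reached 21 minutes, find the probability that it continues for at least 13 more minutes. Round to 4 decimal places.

The rate is λ = 1/27.6 = 0.0362319 per minute.
The exponential is memoryless, so the remaining time is again Exp(λ): the condition X > 21 is irrelevant.
P(X > 13) = e^(−0.47101) ≈ 0.6244.

0.6244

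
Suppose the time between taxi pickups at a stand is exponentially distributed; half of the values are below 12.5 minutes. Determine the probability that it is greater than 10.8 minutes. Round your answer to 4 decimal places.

0.5494

For an exponential, median = ln(2)/λ, so λ = ln 2 / 12.5 = 0.0554518 per minute.
P(X > 10.8) = e^(−λ·10.8) = e^(−0.59888) ≈ 0.5494.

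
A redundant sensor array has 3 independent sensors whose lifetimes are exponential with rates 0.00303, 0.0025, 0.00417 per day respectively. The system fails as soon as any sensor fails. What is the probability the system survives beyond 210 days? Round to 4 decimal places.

0.1304

The time to first failure is exponential with rate Σλ = 0.00303 + 0.0025 + 0.00417 = 0.0097.
P(min > 210) = e^(−0.0097·210) = e^(−2.037) ≈ 0.1304.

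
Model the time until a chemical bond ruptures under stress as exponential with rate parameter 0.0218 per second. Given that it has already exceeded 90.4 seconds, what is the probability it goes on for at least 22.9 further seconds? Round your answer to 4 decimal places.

0.6070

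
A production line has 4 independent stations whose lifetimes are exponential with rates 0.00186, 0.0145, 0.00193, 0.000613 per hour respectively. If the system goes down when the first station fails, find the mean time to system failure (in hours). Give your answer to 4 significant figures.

52.90

The time to first failure is exponential with rate Σλ = 0.00186 + 0.0145 + 0.00193 + 0.000613 = 0.018903.
E[min] = 1/Σλ = 1/0.018903 = 52.9017 hours.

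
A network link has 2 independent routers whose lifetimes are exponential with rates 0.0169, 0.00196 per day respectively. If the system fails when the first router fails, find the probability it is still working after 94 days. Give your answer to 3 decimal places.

0.170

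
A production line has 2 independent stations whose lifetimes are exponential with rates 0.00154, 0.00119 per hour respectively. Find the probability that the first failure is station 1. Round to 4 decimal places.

The time to first failure is exponential with rate Σλ = 0.00154 + 0.00119 = 0.00273.
P(station 1 first) = λ_1/Σλ = 0.00154/0.00273 ≈ 0.5641.

0.5641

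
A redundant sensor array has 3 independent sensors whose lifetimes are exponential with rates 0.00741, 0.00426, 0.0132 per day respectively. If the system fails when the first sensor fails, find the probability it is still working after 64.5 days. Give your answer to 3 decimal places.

0.201

The time to first failure is exponential with rate Σλ = 0.00741 + 0.00426 + 0.0132 = 0.02487.
P(min > 64.5) = e^(−0.02487·64.5) = e^(−1.6041) ≈ 0.201.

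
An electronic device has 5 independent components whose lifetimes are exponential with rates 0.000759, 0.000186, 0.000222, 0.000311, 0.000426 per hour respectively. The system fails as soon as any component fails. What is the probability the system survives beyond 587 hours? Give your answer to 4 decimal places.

0.3270

The time to first failure is exponential with rate Σλ = 0.000759 + 0.000186 + 0.000222 + 0.000311 + 0.000426 = 0.001904.
P(min > 587) = e^(−0.001904·587) = e^(−1.1176) ≈ 0.3270.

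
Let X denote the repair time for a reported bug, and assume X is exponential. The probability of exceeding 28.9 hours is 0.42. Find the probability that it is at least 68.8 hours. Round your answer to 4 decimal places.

0.1268

e^(−λ·28.9) = 0.42 ⇒ λ = −ln(0.42)/28.9 = 0.0300173.
P(X > 68.8) = e^(−0.0300173·68.8) = e^(−2.0652) ≈ 0.1268.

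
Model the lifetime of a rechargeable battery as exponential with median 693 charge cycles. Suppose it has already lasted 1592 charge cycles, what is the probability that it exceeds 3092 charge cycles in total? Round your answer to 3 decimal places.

0.223

For an exponential, median = ln(2)/λ, so λ = ln 2 / 693 = 0.00100021 per charge cycle.
P(X > s+t | X > s) = e^(−λ(s+t))/e^(−λs) = e^(−λt), independent of s = 1592.
P(X > 1500) = e^(−1.5003) ≈ 0.223.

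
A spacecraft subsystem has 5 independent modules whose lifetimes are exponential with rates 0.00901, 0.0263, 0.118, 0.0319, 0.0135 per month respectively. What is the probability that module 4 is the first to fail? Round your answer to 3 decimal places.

0.161

The time to first failure is exponential with rate Σλ = 0.00901 + 0.0263 + 0.118 + 0.0319 + 0.0135 = 0.19871.
P(module 4 first) = λ_4/Σλ = 0.0319/0.19871 ≈ 0.161.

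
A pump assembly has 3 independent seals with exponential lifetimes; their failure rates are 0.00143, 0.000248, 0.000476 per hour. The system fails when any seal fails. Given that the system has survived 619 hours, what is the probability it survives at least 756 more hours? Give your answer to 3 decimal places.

Time to first failure ~ Exp(Σλ) with Σλ = 0.002154.
By memorylessness, P(T > 619+756 | T > 619) = P(T > 756) = e^(−0.002154·756) ≈ 0.196.

0.196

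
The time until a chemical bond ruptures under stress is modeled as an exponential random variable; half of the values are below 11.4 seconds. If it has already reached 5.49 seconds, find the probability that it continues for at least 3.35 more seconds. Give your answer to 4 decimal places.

For an exponential, median = ln(2)/λ, so λ = ln 2 / 11.4 = 0.0608024 per second.
By the memoryless property, P(X > 5.49+3.35 | X > 5.49) = P(X > 3.35).
P(X > 3.35) = e^(−0.20369) ≈ 0.8157.

0.8157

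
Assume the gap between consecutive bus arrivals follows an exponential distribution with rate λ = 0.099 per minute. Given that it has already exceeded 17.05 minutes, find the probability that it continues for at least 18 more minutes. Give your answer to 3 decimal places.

0.168

The exponential is memoryless, so the remaining time is again Exp(λ): the condition X > 17.05 is irrelevant.
P(X > 18) = e^(−1.782) ≈ 0.168.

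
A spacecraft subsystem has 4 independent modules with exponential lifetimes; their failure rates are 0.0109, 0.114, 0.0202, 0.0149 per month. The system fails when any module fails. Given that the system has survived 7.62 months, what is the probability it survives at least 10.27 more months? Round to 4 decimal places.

Time to first failure ~ Exp(Σλ) with Σλ = 0.16.
By memorylessness, P(T > 7.62+10.27 | T > 7.62) = P(T > 10.27) = e^(−0.16·10.27) ≈ 0.1934.

0.1934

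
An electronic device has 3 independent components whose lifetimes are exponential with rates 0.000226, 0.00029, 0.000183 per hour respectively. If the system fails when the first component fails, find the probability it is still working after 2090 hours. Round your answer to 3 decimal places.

0.232

The time to first failure is exponential with rate Σλ = 0.000226 + 0.00029 + 0.000183 = 0.000699.
P(min > 2090) = e^(−0.000699·2090) = e^(−1.4609) ≈ 0.232.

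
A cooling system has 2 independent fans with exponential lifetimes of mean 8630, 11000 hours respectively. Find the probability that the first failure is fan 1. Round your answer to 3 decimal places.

0.560

Rates: λ_i = 1/mean_i → 0.000115875, 0.0000909091; Σλ = 0.000206784.
P(fan 1 first) = λ_1/Σλ = 0.000115875/0.000206784 ≈ 0.560.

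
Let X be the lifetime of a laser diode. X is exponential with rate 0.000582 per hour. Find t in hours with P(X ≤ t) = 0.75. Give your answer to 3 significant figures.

2380

Set 1 − e^(−λt) = 0.75, so t = −ln(0.25)/λ = 1.3863/0.000582 ≈ 2381.95 hours.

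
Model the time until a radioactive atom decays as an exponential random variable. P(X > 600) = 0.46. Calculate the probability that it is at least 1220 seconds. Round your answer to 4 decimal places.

0.2062

e^(−λ·600) = 0.46 ⇒ λ = −ln(0.46)/600 = 0.00129421.
P(X > 1220) = e^(−0.00129421·1220) = e^(−1.5789) ≈ 0.2062.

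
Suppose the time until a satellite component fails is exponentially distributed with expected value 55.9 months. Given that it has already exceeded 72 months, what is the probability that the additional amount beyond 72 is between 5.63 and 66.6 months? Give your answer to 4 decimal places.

0.6004

The rate is λ = 1/55.9 = 0.0178891 per month.
Memoryless: the residual past 72 is again Exp(λ).
P(5.63 < residual < 66.6) = e^(−λ·5.63) − e^(−λ·66.6) = 0.90419 − 0.30379 ≈ 0.6004.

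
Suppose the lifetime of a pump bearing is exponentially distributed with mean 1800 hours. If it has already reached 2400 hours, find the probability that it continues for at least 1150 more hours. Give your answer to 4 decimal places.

0.5279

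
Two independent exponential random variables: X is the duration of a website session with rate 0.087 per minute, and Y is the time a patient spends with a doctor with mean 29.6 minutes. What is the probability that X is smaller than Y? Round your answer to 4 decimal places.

0.7203

λ_1 = 0.087, λ_2 = 1/29.6 = 0.0337838.
For independent exponentials, P(X < Y) = λ_1/(λ_1+λ_2) = 0.087/0.120784 ≈ 0.7203.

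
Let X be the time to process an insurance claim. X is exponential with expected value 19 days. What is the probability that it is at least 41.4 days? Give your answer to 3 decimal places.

0.113

The rate is λ = 1/19 = 0.0526316 per day.
P(X > 41.4) = e^(−λ·41.4) = e^(−2.1789) ≈ 0.113.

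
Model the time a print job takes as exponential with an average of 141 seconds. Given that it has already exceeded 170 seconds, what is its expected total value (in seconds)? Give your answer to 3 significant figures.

The rate is λ = 1/141 = 0.0070922 per second.
By memorylessness, E[X | X > 170] = 170 + 1/λ = 170 + 141 = 311 seconds.

311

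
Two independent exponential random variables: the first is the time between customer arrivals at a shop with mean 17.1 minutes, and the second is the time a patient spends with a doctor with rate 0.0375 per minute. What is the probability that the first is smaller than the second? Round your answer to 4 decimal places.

λ_1 = 1/17.1 = 0.0584795, λ_2 = 0.0375.
For independent exponentials, P(the first < the second) = λ_1/(λ_1+λ_2) = 0.0584795/0.0959795 ≈ 0.6093.

0.6093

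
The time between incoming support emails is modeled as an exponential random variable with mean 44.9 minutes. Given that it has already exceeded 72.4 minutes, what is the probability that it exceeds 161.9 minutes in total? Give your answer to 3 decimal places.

0.136

The rate is λ = 1/44.9 = 0.0222717 per minute.
P(X > s+t | X > s) = e^(−λ(s+t))/e^(−λs) = e^(−λt), independent of s = 72.4.
P(X > 89.5) = e^(−1.9933) ≈ 0.136.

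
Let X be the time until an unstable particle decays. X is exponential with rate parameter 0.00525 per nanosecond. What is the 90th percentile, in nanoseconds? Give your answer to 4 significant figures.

Set 1 − e^(−λt) = 0.9, so t = −ln(0.1)/λ = 2.3026/0.00525 ≈ 438.588 nanoseconds.

438.6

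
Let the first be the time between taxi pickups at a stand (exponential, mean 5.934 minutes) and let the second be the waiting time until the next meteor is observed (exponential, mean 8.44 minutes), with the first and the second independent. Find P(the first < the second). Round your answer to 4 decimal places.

0.5872

λ_1 = 1/5.934 = 0.16852, λ_2 = 1/8.44 = 0.118483.
For independent exponentials, P(the first < the second) = λ_1/(λ_1+λ_2) = 0.16852/0.287004 ≈ 0.5872.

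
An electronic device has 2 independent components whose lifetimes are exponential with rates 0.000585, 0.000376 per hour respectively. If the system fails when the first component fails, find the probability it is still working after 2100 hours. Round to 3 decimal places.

0.133

The time to first failure is exponential with rate Σλ = 0.000585 + 0.000376 = 0.000961.
P(min > 2100) = e^(−0.000961·2100) = e^(−2.0181) ≈ 0.133.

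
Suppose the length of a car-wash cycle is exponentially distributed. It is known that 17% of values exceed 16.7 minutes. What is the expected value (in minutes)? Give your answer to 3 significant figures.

9.42

e^(−λ·16.7) = 0.17 ⇒ λ = −ln(0.17)/16.7 = 0.106105.
Mean = 1/λ = 9.42461 minutes.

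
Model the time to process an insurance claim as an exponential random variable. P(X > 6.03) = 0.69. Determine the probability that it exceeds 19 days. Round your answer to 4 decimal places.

0.3106

e^(−λ·6.03) = 0.69 ⇒ λ = −ln(0.69)/6.03 = 0.0615363.
P(X > 19) = e^(−0.0615363·19) = e^(−1.1692) ≈ 0.3106.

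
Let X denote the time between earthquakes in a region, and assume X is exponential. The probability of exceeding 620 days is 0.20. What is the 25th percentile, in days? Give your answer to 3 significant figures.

e^(−λ·620) = 0.20 ⇒ λ = −ln(0.20)/620 = 0.00259587.
25th percentile: 1 − e^(−λt) = 0.25, t = −ln(0.75)/λ = 110.823 days.

111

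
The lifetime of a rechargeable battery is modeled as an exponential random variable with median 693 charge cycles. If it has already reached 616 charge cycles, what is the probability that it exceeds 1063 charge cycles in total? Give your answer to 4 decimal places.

0.6395

For an exponential, median = ln(2)/λ, so λ = ln 2 / 693 = 0.00100021 per charge cycle.
The exponential is memoryless, so the remaining time is again Exp(λ): the condition X > 616 is irrelevant.
P(X > 447) = e^(−0.44709) ≈ 0.6395.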